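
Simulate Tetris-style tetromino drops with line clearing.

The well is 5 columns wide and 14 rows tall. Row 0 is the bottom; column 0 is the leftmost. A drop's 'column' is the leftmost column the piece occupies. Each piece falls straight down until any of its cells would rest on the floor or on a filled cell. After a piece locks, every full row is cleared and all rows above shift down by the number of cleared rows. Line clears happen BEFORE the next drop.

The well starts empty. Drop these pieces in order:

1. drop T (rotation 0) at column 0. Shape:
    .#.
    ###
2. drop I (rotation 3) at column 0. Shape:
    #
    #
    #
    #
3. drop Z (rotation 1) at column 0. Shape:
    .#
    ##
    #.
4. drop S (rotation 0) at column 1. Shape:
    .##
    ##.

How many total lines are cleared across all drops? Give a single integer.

Answer: 0

Derivation:
Drop 1: T rot0 at col 0 lands with bottom-row=0; cleared 0 line(s) (total 0); column heights now [1 2 1 0 0], max=2
Drop 2: I rot3 at col 0 lands with bottom-row=1; cleared 0 line(s) (total 0); column heights now [5 2 1 0 0], max=5
Drop 3: Z rot1 at col 0 lands with bottom-row=5; cleared 0 line(s) (total 0); column heights now [7 8 1 0 0], max=8
Drop 4: S rot0 at col 1 lands with bottom-row=8; cleared 0 line(s) (total 0); column heights now [7 9 10 10 0], max=10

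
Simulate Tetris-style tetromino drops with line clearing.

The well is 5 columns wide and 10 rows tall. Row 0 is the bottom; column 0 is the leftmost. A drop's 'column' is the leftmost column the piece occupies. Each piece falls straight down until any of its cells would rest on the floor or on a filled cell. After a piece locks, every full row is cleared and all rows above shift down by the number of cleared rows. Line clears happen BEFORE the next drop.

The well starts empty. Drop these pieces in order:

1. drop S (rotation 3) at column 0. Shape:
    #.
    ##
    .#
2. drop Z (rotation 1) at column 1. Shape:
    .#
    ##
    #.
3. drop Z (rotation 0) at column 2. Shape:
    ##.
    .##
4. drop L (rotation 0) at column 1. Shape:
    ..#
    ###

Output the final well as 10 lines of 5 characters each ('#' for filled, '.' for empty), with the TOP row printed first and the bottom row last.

Answer: .....
.....
...#.
.###.
..##.
..###
.##..
##...
##...
.#...

Derivation:
Drop 1: S rot3 at col 0 lands with bottom-row=0; cleared 0 line(s) (total 0); column heights now [3 2 0 0 0], max=3
Drop 2: Z rot1 at col 1 lands with bottom-row=2; cleared 0 line(s) (total 0); column heights now [3 4 5 0 0], max=5
Drop 3: Z rot0 at col 2 lands with bottom-row=4; cleared 0 line(s) (total 0); column heights now [3 4 6 6 5], max=6
Drop 4: L rot0 at col 1 lands with bottom-row=6; cleared 0 line(s) (total 0); column heights now [3 7 7 8 5], max=8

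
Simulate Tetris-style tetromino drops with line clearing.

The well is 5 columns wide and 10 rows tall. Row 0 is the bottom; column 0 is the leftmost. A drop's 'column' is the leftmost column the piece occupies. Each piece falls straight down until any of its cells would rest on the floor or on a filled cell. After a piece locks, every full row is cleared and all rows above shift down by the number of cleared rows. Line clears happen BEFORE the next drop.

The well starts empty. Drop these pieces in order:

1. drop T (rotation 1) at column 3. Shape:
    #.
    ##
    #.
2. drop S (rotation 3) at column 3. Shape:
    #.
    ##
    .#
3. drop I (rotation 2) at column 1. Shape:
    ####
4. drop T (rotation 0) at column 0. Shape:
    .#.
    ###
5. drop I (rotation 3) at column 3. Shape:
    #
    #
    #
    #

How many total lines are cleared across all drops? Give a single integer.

Answer: 0

Derivation:
Drop 1: T rot1 at col 3 lands with bottom-row=0; cleared 0 line(s) (total 0); column heights now [0 0 0 3 2], max=3
Drop 2: S rot3 at col 3 lands with bottom-row=2; cleared 0 line(s) (total 0); column heights now [0 0 0 5 4], max=5
Drop 3: I rot2 at col 1 lands with bottom-row=5; cleared 0 line(s) (total 0); column heights now [0 6 6 6 6], max=6
Drop 4: T rot0 at col 0 lands with bottom-row=6; cleared 0 line(s) (total 0); column heights now [7 8 7 6 6], max=8
Drop 5: I rot3 at col 3 lands with bottom-row=6; cleared 0 line(s) (total 0); column heights now [7 8 7 10 6], max=10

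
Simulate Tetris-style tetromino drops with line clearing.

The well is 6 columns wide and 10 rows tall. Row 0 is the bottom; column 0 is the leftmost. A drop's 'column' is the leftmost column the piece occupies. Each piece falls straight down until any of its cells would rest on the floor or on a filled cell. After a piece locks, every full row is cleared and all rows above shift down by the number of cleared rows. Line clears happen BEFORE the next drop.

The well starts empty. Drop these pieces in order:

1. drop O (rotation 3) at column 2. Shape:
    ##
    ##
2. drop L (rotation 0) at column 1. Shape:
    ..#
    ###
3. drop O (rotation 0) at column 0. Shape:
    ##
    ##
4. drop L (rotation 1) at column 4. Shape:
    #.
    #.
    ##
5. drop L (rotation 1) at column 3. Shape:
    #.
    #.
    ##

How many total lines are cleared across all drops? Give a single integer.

Answer: 0

Derivation:
Drop 1: O rot3 at col 2 lands with bottom-row=0; cleared 0 line(s) (total 0); column heights now [0 0 2 2 0 0], max=2
Drop 2: L rot0 at col 1 lands with bottom-row=2; cleared 0 line(s) (total 0); column heights now [0 3 3 4 0 0], max=4
Drop 3: O rot0 at col 0 lands with bottom-row=3; cleared 0 line(s) (total 0); column heights now [5 5 3 4 0 0], max=5
Drop 4: L rot1 at col 4 lands with bottom-row=0; cleared 0 line(s) (total 0); column heights now [5 5 3 4 3 1], max=5
Drop 5: L rot1 at col 3 lands with bottom-row=4; cleared 0 line(s) (total 0); column heights now [5 5 3 7 5 1], max=7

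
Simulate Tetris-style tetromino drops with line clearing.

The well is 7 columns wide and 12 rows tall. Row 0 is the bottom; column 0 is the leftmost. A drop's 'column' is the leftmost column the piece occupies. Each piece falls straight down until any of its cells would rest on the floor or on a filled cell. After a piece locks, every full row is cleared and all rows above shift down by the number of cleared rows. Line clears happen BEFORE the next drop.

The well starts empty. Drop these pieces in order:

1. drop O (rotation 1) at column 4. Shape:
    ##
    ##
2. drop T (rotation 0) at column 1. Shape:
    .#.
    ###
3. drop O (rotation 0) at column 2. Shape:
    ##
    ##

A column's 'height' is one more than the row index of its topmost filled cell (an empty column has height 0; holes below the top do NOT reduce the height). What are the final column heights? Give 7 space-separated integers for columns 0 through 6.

Answer: 0 1 4 4 2 2 0

Derivation:
Drop 1: O rot1 at col 4 lands with bottom-row=0; cleared 0 line(s) (total 0); column heights now [0 0 0 0 2 2 0], max=2
Drop 2: T rot0 at col 1 lands with bottom-row=0; cleared 0 line(s) (total 0); column heights now [0 1 2 1 2 2 0], max=2
Drop 3: O rot0 at col 2 lands with bottom-row=2; cleared 0 line(s) (total 0); column heights now [0 1 4 4 2 2 0], max=4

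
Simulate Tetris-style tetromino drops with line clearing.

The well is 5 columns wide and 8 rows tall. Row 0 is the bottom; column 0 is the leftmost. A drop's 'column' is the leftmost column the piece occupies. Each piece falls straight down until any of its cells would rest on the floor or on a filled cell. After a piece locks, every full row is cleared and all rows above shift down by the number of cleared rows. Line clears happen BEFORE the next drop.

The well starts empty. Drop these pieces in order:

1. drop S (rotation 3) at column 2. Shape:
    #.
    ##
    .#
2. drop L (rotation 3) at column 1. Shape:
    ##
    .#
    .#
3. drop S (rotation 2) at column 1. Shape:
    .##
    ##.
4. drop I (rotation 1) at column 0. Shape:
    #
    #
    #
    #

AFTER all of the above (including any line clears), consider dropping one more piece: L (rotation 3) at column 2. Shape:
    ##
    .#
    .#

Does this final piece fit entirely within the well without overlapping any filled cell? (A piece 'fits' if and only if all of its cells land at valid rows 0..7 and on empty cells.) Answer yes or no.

Drop 1: S rot3 at col 2 lands with bottom-row=0; cleared 0 line(s) (total 0); column heights now [0 0 3 2 0], max=3
Drop 2: L rot3 at col 1 lands with bottom-row=3; cleared 0 line(s) (total 0); column heights now [0 6 6 2 0], max=6
Drop 3: S rot2 at col 1 lands with bottom-row=6; cleared 0 line(s) (total 0); column heights now [0 7 8 8 0], max=8
Drop 4: I rot1 at col 0 lands with bottom-row=0; cleared 0 line(s) (total 0); column heights now [4 7 8 8 0], max=8
Test piece L rot3 at col 2 (width 2): heights before test = [4 7 8 8 0]; fits = False

Answer: no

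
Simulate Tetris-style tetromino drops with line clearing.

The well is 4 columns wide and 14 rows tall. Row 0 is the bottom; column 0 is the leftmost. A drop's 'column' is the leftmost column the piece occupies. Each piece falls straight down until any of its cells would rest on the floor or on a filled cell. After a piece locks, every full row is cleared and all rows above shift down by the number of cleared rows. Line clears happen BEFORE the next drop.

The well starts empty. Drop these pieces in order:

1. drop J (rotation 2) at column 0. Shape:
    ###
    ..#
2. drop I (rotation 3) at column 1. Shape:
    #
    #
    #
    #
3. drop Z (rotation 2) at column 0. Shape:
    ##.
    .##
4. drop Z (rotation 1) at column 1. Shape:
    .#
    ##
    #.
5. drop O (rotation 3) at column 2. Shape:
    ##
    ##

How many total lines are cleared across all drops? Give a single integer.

Drop 1: J rot2 at col 0 lands with bottom-row=0; cleared 0 line(s) (total 0); column heights now [2 2 2 0], max=2
Drop 2: I rot3 at col 1 lands with bottom-row=2; cleared 0 line(s) (total 0); column heights now [2 6 2 0], max=6
Drop 3: Z rot2 at col 0 lands with bottom-row=6; cleared 0 line(s) (total 0); column heights now [8 8 7 0], max=8
Drop 4: Z rot1 at col 1 lands with bottom-row=8; cleared 0 line(s) (total 0); column heights now [8 10 11 0], max=11
Drop 5: O rot3 at col 2 lands with bottom-row=11; cleared 0 line(s) (total 0); column heights now [8 10 13 13], max=13

Answer: 0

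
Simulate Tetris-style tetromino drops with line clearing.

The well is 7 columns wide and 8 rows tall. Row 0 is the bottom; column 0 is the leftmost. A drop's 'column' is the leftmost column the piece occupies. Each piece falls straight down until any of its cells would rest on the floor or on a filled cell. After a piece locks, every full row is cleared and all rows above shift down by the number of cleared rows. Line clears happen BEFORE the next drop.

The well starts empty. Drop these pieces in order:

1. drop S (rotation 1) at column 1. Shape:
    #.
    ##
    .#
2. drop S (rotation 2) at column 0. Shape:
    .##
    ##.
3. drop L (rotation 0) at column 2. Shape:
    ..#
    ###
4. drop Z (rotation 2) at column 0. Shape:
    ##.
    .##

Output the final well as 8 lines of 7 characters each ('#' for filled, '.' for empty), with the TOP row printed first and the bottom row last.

Drop 1: S rot1 at col 1 lands with bottom-row=0; cleared 0 line(s) (total 0); column heights now [0 3 2 0 0 0 0], max=3
Drop 2: S rot2 at col 0 lands with bottom-row=3; cleared 0 line(s) (total 0); column heights now [4 5 5 0 0 0 0], max=5
Drop 3: L rot0 at col 2 lands with bottom-row=5; cleared 0 line(s) (total 0); column heights now [4 5 6 6 7 0 0], max=7
Drop 4: Z rot2 at col 0 lands with bottom-row=6; cleared 0 line(s) (total 0); column heights now [8 8 7 6 7 0 0], max=8

Answer: ##.....
.##.#..
..###..
.##....
##.....
.#.....
.##....
..#....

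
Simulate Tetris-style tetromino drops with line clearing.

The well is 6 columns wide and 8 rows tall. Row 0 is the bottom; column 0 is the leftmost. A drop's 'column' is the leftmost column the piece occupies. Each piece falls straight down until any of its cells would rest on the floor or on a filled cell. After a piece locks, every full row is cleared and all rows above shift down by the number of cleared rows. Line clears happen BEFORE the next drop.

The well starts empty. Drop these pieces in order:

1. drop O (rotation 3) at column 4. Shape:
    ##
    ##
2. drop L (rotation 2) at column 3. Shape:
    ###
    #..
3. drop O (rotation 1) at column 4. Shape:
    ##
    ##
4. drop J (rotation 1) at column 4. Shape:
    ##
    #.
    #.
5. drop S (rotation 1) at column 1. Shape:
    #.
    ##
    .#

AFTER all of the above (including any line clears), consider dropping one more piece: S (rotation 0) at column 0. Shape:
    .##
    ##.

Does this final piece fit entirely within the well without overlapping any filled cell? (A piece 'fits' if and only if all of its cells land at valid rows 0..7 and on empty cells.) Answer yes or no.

Answer: yes

Derivation:
Drop 1: O rot3 at col 4 lands with bottom-row=0; cleared 0 line(s) (total 0); column heights now [0 0 0 0 2 2], max=2
Drop 2: L rot2 at col 3 lands with bottom-row=1; cleared 0 line(s) (total 0); column heights now [0 0 0 3 3 3], max=3
Drop 3: O rot1 at col 4 lands with bottom-row=3; cleared 0 line(s) (total 0); column heights now [0 0 0 3 5 5], max=5
Drop 4: J rot1 at col 4 lands with bottom-row=5; cleared 0 line(s) (total 0); column heights now [0 0 0 3 8 8], max=8
Drop 5: S rot1 at col 1 lands with bottom-row=0; cleared 0 line(s) (total 0); column heights now [0 3 2 3 8 8], max=8
Test piece S rot0 at col 0 (width 3): heights before test = [0 3 2 3 8 8]; fits = True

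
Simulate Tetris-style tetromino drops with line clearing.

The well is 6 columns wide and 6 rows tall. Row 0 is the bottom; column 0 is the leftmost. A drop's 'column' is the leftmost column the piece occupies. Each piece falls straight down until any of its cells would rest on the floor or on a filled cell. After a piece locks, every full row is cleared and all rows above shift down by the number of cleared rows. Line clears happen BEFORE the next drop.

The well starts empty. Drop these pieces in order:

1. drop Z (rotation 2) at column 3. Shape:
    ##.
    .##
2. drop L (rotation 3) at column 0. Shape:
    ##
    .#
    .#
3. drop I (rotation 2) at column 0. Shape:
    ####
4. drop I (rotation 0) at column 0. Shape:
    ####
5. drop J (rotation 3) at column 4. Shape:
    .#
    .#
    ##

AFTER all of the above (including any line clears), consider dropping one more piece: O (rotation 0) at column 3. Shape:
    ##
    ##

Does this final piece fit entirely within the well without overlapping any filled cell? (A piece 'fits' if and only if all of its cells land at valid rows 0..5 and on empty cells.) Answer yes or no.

Drop 1: Z rot2 at col 3 lands with bottom-row=0; cleared 0 line(s) (total 0); column heights now [0 0 0 2 2 1], max=2
Drop 2: L rot3 at col 0 lands with bottom-row=0; cleared 0 line(s) (total 0); column heights now [3 3 0 2 2 1], max=3
Drop 3: I rot2 at col 0 lands with bottom-row=3; cleared 0 line(s) (total 0); column heights now [4 4 4 4 2 1], max=4
Drop 4: I rot0 at col 0 lands with bottom-row=4; cleared 0 line(s) (total 0); column heights now [5 5 5 5 2 1], max=5
Drop 5: J rot3 at col 4 lands with bottom-row=2; cleared 0 line(s) (total 0); column heights now [5 5 5 5 3 5], max=5
Test piece O rot0 at col 3 (width 2): heights before test = [5 5 5 5 3 5]; fits = False

Answer: no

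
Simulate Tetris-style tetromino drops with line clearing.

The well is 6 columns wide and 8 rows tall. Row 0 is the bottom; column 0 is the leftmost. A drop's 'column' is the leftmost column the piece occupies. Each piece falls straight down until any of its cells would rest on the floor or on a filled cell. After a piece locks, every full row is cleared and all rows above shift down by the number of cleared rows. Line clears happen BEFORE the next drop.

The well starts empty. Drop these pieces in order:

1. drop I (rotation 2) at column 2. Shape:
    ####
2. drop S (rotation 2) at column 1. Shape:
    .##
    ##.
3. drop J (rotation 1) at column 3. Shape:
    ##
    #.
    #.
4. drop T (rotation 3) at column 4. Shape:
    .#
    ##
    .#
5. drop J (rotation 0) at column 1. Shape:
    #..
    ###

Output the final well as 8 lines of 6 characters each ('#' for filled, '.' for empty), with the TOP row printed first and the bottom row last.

Drop 1: I rot2 at col 2 lands with bottom-row=0; cleared 0 line(s) (total 0); column heights now [0 0 1 1 1 1], max=1
Drop 2: S rot2 at col 1 lands with bottom-row=1; cleared 0 line(s) (total 0); column heights now [0 2 3 3 1 1], max=3
Drop 3: J rot1 at col 3 lands with bottom-row=3; cleared 0 line(s) (total 0); column heights now [0 2 3 6 6 1], max=6
Drop 4: T rot3 at col 4 lands with bottom-row=5; cleared 0 line(s) (total 0); column heights now [0 2 3 6 7 8], max=8
Drop 5: J rot0 at col 1 lands with bottom-row=6; cleared 0 line(s) (total 0); column heights now [0 8 7 7 7 8], max=8

Answer: .#...#
.#####
...###
...#..
...#..
..##..
.##...
..####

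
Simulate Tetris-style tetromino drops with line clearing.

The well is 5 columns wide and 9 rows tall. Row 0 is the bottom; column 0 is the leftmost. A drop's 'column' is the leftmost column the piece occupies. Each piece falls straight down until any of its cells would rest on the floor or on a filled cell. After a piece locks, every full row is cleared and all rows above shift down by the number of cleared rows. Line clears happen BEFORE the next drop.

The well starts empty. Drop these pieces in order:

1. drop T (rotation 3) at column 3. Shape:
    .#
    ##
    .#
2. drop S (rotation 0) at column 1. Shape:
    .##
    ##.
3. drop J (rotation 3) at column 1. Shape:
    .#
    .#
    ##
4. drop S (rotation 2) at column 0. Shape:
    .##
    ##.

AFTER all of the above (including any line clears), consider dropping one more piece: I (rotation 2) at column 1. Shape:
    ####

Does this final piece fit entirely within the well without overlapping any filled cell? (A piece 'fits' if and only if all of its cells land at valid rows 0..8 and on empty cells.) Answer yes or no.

Drop 1: T rot3 at col 3 lands with bottom-row=0; cleared 0 line(s) (total 0); column heights now [0 0 0 2 3], max=3
Drop 2: S rot0 at col 1 lands with bottom-row=1; cleared 0 line(s) (total 0); column heights now [0 2 3 3 3], max=3
Drop 3: J rot3 at col 1 lands with bottom-row=3; cleared 0 line(s) (total 0); column heights now [0 4 6 3 3], max=6
Drop 4: S rot2 at col 0 lands with bottom-row=5; cleared 0 line(s) (total 0); column heights now [6 7 7 3 3], max=7
Test piece I rot2 at col 1 (width 4): heights before test = [6 7 7 3 3]; fits = True

Answer: yes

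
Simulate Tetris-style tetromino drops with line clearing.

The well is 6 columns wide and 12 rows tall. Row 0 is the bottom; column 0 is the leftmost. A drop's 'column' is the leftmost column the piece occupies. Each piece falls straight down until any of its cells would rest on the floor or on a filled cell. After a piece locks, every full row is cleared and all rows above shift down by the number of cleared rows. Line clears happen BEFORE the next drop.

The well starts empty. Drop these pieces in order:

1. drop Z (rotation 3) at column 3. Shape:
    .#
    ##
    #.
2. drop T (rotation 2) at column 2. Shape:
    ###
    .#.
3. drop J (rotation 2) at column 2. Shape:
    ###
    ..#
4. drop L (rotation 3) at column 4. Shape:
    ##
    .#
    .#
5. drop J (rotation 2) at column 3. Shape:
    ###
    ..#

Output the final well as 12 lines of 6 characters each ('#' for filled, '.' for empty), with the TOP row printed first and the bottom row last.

Answer: ......
......
......
...###
.....#
....##
..####
....##
..###.
...##.
...##.
...#..

Derivation:
Drop 1: Z rot3 at col 3 lands with bottom-row=0; cleared 0 line(s) (total 0); column heights now [0 0 0 2 3 0], max=3
Drop 2: T rot2 at col 2 lands with bottom-row=2; cleared 0 line(s) (total 0); column heights now [0 0 4 4 4 0], max=4
Drop 3: J rot2 at col 2 lands with bottom-row=4; cleared 0 line(s) (total 0); column heights now [0 0 6 6 6 0], max=6
Drop 4: L rot3 at col 4 lands with bottom-row=4; cleared 0 line(s) (total 0); column heights now [0 0 6 6 7 7], max=7
Drop 5: J rot2 at col 3 lands with bottom-row=7; cleared 0 line(s) (total 0); column heights now [0 0 6 9 9 9], max=9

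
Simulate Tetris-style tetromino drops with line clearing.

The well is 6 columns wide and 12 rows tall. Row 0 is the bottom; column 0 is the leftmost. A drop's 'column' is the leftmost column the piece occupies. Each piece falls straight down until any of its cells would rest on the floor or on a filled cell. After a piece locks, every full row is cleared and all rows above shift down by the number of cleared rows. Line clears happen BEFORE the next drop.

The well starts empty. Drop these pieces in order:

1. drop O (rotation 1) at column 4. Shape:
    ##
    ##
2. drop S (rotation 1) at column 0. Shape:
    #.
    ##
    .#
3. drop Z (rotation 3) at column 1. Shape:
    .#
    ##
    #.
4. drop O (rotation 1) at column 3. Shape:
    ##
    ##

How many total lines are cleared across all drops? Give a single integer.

Drop 1: O rot1 at col 4 lands with bottom-row=0; cleared 0 line(s) (total 0); column heights now [0 0 0 0 2 2], max=2
Drop 2: S rot1 at col 0 lands with bottom-row=0; cleared 0 line(s) (total 0); column heights now [3 2 0 0 2 2], max=3
Drop 3: Z rot3 at col 1 lands with bottom-row=2; cleared 0 line(s) (total 0); column heights now [3 4 5 0 2 2], max=5
Drop 4: O rot1 at col 3 lands with bottom-row=2; cleared 0 line(s) (total 0); column heights now [3 4 5 4 4 2], max=5

Answer: 0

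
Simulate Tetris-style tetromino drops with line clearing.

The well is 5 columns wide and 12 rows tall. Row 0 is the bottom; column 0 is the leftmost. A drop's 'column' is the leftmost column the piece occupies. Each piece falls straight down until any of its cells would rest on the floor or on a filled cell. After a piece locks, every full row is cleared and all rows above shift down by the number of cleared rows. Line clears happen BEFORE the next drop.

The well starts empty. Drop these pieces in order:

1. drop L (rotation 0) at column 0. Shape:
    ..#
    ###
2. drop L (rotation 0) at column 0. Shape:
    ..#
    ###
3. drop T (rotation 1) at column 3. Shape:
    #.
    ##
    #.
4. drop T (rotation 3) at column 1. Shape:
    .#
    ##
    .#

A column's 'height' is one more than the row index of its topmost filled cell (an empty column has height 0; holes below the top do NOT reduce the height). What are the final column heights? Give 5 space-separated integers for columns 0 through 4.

Answer: 3 6 7 3 2

Derivation:
Drop 1: L rot0 at col 0 lands with bottom-row=0; cleared 0 line(s) (total 0); column heights now [1 1 2 0 0], max=2
Drop 2: L rot0 at col 0 lands with bottom-row=2; cleared 0 line(s) (total 0); column heights now [3 3 4 0 0], max=4
Drop 3: T rot1 at col 3 lands with bottom-row=0; cleared 0 line(s) (total 0); column heights now [3 3 4 3 2], max=4
Drop 4: T rot3 at col 1 lands with bottom-row=4; cleared 0 line(s) (total 0); column heights now [3 6 7 3 2], max=7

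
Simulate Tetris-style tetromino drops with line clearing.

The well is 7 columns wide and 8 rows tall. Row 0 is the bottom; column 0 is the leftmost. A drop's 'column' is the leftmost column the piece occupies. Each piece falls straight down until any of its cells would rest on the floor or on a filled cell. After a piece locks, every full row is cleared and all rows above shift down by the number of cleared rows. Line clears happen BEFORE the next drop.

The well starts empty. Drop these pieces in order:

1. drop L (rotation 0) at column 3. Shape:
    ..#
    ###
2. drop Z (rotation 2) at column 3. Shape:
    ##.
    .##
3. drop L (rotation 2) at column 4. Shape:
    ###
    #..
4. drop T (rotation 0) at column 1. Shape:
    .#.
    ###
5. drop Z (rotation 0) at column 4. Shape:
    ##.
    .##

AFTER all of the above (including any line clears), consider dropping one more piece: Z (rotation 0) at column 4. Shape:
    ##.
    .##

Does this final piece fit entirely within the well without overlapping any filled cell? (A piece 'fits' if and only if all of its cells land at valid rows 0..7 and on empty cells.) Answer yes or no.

Answer: no

Derivation:
Drop 1: L rot0 at col 3 lands with bottom-row=0; cleared 0 line(s) (total 0); column heights now [0 0 0 1 1 2 0], max=2
Drop 2: Z rot2 at col 3 lands with bottom-row=2; cleared 0 line(s) (total 0); column heights now [0 0 0 4 4 3 0], max=4
Drop 3: L rot2 at col 4 lands with bottom-row=4; cleared 0 line(s) (total 0); column heights now [0 0 0 4 6 6 6], max=6
Drop 4: T rot0 at col 1 lands with bottom-row=4; cleared 0 line(s) (total 0); column heights now [0 5 6 5 6 6 6], max=6
Drop 5: Z rot0 at col 4 lands with bottom-row=6; cleared 0 line(s) (total 0); column heights now [0 5 6 5 8 8 7], max=8
Test piece Z rot0 at col 4 (width 3): heights before test = [0 5 6 5 8 8 7]; fits = False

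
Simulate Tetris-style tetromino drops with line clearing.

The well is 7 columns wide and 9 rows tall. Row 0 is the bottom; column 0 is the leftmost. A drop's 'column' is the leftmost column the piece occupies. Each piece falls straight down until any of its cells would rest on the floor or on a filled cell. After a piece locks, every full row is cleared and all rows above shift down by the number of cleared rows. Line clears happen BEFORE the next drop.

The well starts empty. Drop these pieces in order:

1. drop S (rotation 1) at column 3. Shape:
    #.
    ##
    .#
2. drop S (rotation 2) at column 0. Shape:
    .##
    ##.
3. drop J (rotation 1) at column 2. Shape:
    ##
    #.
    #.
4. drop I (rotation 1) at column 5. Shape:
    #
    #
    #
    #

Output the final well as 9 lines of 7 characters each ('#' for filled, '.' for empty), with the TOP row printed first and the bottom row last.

Answer: .......
.......
.......
.......
..##...
..#..#.
..##.#.
.#####.
##..##.

Derivation:
Drop 1: S rot1 at col 3 lands with bottom-row=0; cleared 0 line(s) (total 0); column heights now [0 0 0 3 2 0 0], max=3
Drop 2: S rot2 at col 0 lands with bottom-row=0; cleared 0 line(s) (total 0); column heights now [1 2 2 3 2 0 0], max=3
Drop 3: J rot1 at col 2 lands with bottom-row=2; cleared 0 line(s) (total 0); column heights now [1 2 5 5 2 0 0], max=5
Drop 4: I rot1 at col 5 lands with bottom-row=0; cleared 0 line(s) (total 0); column heights now [1 2 5 5 2 4 0], max=5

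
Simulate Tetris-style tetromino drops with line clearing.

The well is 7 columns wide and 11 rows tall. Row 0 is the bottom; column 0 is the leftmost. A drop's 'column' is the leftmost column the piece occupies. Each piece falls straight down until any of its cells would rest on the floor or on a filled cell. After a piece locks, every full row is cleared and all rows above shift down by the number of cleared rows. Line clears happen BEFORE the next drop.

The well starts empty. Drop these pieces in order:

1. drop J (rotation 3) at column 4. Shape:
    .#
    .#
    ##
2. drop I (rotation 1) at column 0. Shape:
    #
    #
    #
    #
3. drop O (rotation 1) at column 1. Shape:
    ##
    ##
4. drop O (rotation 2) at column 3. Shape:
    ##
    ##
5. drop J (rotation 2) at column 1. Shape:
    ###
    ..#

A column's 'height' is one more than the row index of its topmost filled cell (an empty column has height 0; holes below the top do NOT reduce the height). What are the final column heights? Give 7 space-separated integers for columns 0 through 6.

Drop 1: J rot3 at col 4 lands with bottom-row=0; cleared 0 line(s) (total 0); column heights now [0 0 0 0 1 3 0], max=3
Drop 2: I rot1 at col 0 lands with bottom-row=0; cleared 0 line(s) (total 0); column heights now [4 0 0 0 1 3 0], max=4
Drop 3: O rot1 at col 1 lands with bottom-row=0; cleared 0 line(s) (total 0); column heights now [4 2 2 0 1 3 0], max=4
Drop 4: O rot2 at col 3 lands with bottom-row=1; cleared 0 line(s) (total 0); column heights now [4 2 2 3 3 3 0], max=4
Drop 5: J rot2 at col 1 lands with bottom-row=3; cleared 0 line(s) (total 0); column heights now [4 5 5 5 3 3 0], max=5

Answer: 4 5 5 5 3 3 0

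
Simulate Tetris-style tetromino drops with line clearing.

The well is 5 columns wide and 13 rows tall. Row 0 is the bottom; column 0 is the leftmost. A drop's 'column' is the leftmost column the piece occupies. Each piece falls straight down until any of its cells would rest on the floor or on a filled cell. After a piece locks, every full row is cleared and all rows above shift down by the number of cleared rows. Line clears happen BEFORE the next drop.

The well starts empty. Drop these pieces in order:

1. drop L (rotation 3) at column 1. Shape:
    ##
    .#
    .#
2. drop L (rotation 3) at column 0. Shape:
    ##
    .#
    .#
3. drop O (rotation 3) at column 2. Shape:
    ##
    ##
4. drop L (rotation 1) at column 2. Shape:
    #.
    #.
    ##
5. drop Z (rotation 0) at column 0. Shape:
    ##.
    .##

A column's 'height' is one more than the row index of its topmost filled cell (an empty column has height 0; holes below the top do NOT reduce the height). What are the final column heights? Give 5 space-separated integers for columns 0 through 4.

Drop 1: L rot3 at col 1 lands with bottom-row=0; cleared 0 line(s) (total 0); column heights now [0 3 3 0 0], max=3
Drop 2: L rot3 at col 0 lands with bottom-row=3; cleared 0 line(s) (total 0); column heights now [6 6 3 0 0], max=6
Drop 3: O rot3 at col 2 lands with bottom-row=3; cleared 0 line(s) (total 0); column heights now [6 6 5 5 0], max=6
Drop 4: L rot1 at col 2 lands with bottom-row=5; cleared 0 line(s) (total 0); column heights now [6 6 8 6 0], max=8
Drop 5: Z rot0 at col 0 lands with bottom-row=8; cleared 0 line(s) (total 0); column heights now [10 10 9 6 0], max=10

Answer: 10 10 9 6 0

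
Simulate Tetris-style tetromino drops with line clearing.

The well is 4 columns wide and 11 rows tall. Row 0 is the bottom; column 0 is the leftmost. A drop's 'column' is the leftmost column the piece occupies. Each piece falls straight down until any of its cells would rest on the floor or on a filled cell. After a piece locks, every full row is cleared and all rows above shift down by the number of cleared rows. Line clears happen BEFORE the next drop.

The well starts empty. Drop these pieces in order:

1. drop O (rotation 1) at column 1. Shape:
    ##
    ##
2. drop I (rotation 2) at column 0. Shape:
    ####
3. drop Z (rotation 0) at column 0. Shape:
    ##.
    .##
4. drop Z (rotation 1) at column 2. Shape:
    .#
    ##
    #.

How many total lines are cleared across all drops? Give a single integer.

Answer: 1

Derivation:
Drop 1: O rot1 at col 1 lands with bottom-row=0; cleared 0 line(s) (total 0); column heights now [0 2 2 0], max=2
Drop 2: I rot2 at col 0 lands with bottom-row=2; cleared 1 line(s) (total 1); column heights now [0 2 2 0], max=2
Drop 3: Z rot0 at col 0 lands with bottom-row=2; cleared 0 line(s) (total 1); column heights now [4 4 3 0], max=4
Drop 4: Z rot1 at col 2 lands with bottom-row=3; cleared 0 line(s) (total 1); column heights now [4 4 5 6], max=6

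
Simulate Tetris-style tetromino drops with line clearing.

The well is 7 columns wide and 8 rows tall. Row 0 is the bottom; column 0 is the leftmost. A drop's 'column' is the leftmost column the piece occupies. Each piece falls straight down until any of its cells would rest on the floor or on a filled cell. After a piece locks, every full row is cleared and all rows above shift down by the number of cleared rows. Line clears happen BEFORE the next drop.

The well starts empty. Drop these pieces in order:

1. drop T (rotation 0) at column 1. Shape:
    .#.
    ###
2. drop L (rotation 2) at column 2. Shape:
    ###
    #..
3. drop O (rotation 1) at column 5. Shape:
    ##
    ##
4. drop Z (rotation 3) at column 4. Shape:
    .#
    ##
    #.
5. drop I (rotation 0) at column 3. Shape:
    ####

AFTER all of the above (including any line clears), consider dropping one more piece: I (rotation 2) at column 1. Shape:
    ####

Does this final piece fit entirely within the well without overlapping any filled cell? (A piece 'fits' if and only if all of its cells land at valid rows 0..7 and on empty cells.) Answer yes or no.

Answer: no

Derivation:
Drop 1: T rot0 at col 1 lands with bottom-row=0; cleared 0 line(s) (total 0); column heights now [0 1 2 1 0 0 0], max=2
Drop 2: L rot2 at col 2 lands with bottom-row=2; cleared 0 line(s) (total 0); column heights now [0 1 4 4 4 0 0], max=4
Drop 3: O rot1 at col 5 lands with bottom-row=0; cleared 0 line(s) (total 0); column heights now [0 1 4 4 4 2 2], max=4
Drop 4: Z rot3 at col 4 lands with bottom-row=4; cleared 0 line(s) (total 0); column heights now [0 1 4 4 6 7 2], max=7
Drop 5: I rot0 at col 3 lands with bottom-row=7; cleared 0 line(s) (total 0); column heights now [0 1 4 8 8 8 8], max=8
Test piece I rot2 at col 1 (width 4): heights before test = [0 1 4 8 8 8 8]; fits = False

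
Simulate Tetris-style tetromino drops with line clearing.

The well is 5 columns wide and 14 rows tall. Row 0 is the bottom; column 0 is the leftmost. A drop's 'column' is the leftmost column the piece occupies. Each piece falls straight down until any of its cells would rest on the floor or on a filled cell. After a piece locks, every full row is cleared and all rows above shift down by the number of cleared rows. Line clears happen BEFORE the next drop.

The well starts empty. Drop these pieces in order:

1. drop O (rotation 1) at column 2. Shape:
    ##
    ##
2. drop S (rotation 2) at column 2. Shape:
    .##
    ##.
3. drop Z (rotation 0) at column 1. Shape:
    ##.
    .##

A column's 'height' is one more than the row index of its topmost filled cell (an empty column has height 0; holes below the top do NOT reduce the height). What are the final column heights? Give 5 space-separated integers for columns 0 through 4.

Drop 1: O rot1 at col 2 lands with bottom-row=0; cleared 0 line(s) (total 0); column heights now [0 0 2 2 0], max=2
Drop 2: S rot2 at col 2 lands with bottom-row=2; cleared 0 line(s) (total 0); column heights now [0 0 3 4 4], max=4
Drop 3: Z rot0 at col 1 lands with bottom-row=4; cleared 0 line(s) (total 0); column heights now [0 6 6 5 4], max=6

Answer: 0 6 6 5 4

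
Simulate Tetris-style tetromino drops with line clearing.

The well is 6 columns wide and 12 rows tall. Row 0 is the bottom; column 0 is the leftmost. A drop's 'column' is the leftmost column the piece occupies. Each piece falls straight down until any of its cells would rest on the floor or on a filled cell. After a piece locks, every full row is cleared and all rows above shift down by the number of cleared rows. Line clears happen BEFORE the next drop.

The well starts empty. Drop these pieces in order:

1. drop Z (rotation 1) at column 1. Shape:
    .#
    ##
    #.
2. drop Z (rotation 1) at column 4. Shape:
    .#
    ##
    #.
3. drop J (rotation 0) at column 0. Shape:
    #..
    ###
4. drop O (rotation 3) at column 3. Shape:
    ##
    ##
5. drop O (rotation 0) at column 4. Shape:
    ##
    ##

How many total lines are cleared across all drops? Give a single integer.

Drop 1: Z rot1 at col 1 lands with bottom-row=0; cleared 0 line(s) (total 0); column heights now [0 2 3 0 0 0], max=3
Drop 2: Z rot1 at col 4 lands with bottom-row=0; cleared 0 line(s) (total 0); column heights now [0 2 3 0 2 3], max=3
Drop 3: J rot0 at col 0 lands with bottom-row=3; cleared 0 line(s) (total 0); column heights now [5 4 4 0 2 3], max=5
Drop 4: O rot3 at col 3 lands with bottom-row=2; cleared 0 line(s) (total 0); column heights now [5 4 4 4 4 3], max=5
Drop 5: O rot0 at col 4 lands with bottom-row=4; cleared 0 line(s) (total 0); column heights now [5 4 4 4 6 6], max=6

Answer: 0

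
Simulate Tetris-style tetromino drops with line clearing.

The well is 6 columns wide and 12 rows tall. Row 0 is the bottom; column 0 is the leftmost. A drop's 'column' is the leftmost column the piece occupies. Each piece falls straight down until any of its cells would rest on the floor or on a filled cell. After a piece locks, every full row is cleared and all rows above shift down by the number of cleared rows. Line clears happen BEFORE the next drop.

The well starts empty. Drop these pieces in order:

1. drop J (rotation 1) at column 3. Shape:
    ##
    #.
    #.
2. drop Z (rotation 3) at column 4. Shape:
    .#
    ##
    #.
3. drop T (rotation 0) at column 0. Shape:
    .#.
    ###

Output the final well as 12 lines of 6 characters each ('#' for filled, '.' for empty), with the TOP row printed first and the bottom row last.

Drop 1: J rot1 at col 3 lands with bottom-row=0; cleared 0 line(s) (total 0); column heights now [0 0 0 3 3 0], max=3
Drop 2: Z rot3 at col 4 lands with bottom-row=3; cleared 0 line(s) (total 0); column heights now [0 0 0 3 5 6], max=6
Drop 3: T rot0 at col 0 lands with bottom-row=0; cleared 0 line(s) (total 0); column heights now [1 2 1 3 5 6], max=6

Answer: ......
......
......
......
......
......
.....#
....##
....#.
...##.
.#.#..
####..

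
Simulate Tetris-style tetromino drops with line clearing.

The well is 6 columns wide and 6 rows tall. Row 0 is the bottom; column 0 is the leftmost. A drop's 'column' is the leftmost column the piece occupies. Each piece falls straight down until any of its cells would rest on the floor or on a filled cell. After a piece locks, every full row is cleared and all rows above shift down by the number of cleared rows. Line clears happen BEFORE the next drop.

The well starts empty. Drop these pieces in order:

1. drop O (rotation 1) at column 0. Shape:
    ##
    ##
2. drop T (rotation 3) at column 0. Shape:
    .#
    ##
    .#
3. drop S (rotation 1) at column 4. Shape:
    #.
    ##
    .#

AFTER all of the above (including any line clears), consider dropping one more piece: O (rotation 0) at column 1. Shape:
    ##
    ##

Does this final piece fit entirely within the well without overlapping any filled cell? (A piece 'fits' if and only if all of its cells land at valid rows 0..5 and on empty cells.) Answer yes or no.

Drop 1: O rot1 at col 0 lands with bottom-row=0; cleared 0 line(s) (total 0); column heights now [2 2 0 0 0 0], max=2
Drop 2: T rot3 at col 0 lands with bottom-row=2; cleared 0 line(s) (total 0); column heights now [4 5 0 0 0 0], max=5
Drop 3: S rot1 at col 4 lands with bottom-row=0; cleared 0 line(s) (total 0); column heights now [4 5 0 0 3 2], max=5
Test piece O rot0 at col 1 (width 2): heights before test = [4 5 0 0 3 2]; fits = False

Answer: no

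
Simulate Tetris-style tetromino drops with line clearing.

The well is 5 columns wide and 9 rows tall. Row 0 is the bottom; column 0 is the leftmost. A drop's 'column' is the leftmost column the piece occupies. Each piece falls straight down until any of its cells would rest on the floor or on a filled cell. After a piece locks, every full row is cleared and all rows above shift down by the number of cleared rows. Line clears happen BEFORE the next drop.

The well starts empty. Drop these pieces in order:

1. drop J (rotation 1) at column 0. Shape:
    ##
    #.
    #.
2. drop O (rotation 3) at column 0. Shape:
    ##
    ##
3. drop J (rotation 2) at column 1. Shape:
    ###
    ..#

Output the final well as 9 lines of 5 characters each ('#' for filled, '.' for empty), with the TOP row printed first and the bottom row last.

Answer: .....
.....
.....
.###.
##.#.
##...
##...
#....
#....

Derivation:
Drop 1: J rot1 at col 0 lands with bottom-row=0; cleared 0 line(s) (total 0); column heights now [3 3 0 0 0], max=3
Drop 2: O rot3 at col 0 lands with bottom-row=3; cleared 0 line(s) (total 0); column heights now [5 5 0 0 0], max=5
Drop 3: J rot2 at col 1 lands with bottom-row=4; cleared 0 line(s) (total 0); column heights now [5 6 6 6 0], max=6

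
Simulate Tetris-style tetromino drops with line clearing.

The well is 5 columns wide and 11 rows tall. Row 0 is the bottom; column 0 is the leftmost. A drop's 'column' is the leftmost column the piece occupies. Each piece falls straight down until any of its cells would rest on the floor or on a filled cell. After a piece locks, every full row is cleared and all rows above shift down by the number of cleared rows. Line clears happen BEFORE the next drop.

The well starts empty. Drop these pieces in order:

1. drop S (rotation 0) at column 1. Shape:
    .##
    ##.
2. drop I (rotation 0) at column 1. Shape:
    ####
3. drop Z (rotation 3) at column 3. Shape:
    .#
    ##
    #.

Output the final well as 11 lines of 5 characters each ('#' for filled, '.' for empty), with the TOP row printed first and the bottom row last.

Drop 1: S rot0 at col 1 lands with bottom-row=0; cleared 0 line(s) (total 0); column heights now [0 1 2 2 0], max=2
Drop 2: I rot0 at col 1 lands with bottom-row=2; cleared 0 line(s) (total 0); column heights now [0 3 3 3 3], max=3
Drop 3: Z rot3 at col 3 lands with bottom-row=3; cleared 0 line(s) (total 0); column heights now [0 3 3 5 6], max=6

Answer: .....
.....
.....
.....
.....
....#
...##
...#.
.####
..##.
.##..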